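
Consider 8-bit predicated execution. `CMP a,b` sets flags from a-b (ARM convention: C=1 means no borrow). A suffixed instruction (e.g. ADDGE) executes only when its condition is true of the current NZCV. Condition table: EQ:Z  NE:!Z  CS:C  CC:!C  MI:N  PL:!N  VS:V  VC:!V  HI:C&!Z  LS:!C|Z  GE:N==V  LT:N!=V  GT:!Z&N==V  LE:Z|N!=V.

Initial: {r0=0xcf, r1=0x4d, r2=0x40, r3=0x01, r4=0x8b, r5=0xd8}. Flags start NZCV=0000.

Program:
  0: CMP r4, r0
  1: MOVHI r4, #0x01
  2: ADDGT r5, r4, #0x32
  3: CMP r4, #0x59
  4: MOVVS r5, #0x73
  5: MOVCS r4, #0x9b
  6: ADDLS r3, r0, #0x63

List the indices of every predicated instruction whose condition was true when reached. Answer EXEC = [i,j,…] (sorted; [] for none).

[0] flags=1000 → (cmp)
[1] flags=1000 HI?F → skip
[2] flags=1000 GT?F → skip
[3] flags=0011 → (cmp)
[4] flags=0011 VS?T → r5=0x73
[5] flags=0011 CS?T → r4=0x9b
[6] flags=0011 LS?F → skip

EXEC = [4,5]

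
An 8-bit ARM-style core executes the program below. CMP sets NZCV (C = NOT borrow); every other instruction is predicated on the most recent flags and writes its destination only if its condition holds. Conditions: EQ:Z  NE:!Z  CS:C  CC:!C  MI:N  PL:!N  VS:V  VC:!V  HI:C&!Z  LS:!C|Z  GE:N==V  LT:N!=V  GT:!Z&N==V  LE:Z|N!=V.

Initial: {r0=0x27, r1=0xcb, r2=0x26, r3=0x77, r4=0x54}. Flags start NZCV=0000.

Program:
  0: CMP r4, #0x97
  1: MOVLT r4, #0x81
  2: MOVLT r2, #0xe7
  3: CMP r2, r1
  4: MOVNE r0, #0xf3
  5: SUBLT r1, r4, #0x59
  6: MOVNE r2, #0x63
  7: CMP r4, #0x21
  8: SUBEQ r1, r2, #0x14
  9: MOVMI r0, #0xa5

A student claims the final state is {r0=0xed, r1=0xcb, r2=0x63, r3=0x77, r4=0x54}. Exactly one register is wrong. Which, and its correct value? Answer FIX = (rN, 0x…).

[0] flags=1001 → (cmp)
[1] flags=1001 LT?F → skip
[2] flags=1001 LT?F → skip
[3] flags=0000 → (cmp)
[4] flags=0000 NE?T → r0=0xf3
[5] flags=0000 LT?F → skip
[6] flags=0000 NE?T → r2=0x63
[7] flags=0010 → (cmp)
[8] flags=0010 EQ?F → skip
[9] flags=0010 MI?F → skip

FIX = (r0, 0xf3)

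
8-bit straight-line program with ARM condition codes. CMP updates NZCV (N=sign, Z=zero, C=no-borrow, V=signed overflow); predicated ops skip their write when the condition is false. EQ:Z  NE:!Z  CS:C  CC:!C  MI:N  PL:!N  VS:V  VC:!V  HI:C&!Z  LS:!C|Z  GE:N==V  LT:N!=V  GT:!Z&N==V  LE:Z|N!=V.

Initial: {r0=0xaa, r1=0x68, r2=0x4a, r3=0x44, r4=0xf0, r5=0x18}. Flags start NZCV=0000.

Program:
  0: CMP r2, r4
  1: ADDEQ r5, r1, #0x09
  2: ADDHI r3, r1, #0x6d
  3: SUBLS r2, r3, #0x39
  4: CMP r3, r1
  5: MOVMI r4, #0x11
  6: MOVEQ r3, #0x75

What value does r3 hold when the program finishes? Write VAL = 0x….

VAL = 0x44

0: ✓ CMP  NZCV=0000
1: · ADDEQ
2: · ADDHI
3: ✓ SUBLS  r2←0x0b
4: ✓ CMP  NZCV=1000
5: ✓ MOVMI  r4←0x11
6: · MOVEQ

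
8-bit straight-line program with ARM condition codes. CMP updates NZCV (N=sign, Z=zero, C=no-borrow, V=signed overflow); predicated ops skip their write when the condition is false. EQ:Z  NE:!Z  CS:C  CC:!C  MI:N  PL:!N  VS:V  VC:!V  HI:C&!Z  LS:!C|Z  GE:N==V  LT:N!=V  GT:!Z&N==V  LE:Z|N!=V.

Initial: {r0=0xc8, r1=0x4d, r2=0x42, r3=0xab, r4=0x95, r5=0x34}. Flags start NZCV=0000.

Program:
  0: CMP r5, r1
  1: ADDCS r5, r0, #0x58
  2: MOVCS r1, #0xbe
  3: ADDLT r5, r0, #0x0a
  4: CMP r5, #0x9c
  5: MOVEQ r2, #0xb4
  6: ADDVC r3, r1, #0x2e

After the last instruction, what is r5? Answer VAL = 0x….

VAL = 0xd2

0: ✓ CMP  NZCV=1000
1: · ADDCS
2: · MOVCS
3: ✓ ADDLT  r5←0xd2
4: ✓ CMP  NZCV=0010
5: · MOVEQ
6: ✓ ADDVC  r3←0x7b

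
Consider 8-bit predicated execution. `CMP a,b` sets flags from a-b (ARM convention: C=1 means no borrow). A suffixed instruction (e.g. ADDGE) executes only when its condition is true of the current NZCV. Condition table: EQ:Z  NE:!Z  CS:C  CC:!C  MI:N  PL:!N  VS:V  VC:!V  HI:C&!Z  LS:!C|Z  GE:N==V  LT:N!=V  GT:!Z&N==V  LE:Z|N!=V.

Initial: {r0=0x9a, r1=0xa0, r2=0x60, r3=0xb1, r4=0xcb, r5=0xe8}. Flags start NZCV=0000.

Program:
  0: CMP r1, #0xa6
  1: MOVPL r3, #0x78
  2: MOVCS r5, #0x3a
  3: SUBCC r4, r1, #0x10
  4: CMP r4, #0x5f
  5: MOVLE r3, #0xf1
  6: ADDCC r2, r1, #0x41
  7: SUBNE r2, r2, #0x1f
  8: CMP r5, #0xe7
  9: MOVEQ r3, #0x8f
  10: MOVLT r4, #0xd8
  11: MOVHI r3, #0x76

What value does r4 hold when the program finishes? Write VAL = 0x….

VAL = 0x90

0: ✓ CMP  NZCV=1000
1: · MOVPL
2: · MOVCS
3: ✓ SUBCC  r4←0x90
4: ✓ CMP  NZCV=0011
5: ✓ MOVLE  r3←0xf1
6: · ADDCC
7: ✓ SUBNE  r2←0x41
8: ✓ CMP  NZCV=0010
9: · MOVEQ
10: · MOVLT
11: ✓ MOVHI  r3←0x76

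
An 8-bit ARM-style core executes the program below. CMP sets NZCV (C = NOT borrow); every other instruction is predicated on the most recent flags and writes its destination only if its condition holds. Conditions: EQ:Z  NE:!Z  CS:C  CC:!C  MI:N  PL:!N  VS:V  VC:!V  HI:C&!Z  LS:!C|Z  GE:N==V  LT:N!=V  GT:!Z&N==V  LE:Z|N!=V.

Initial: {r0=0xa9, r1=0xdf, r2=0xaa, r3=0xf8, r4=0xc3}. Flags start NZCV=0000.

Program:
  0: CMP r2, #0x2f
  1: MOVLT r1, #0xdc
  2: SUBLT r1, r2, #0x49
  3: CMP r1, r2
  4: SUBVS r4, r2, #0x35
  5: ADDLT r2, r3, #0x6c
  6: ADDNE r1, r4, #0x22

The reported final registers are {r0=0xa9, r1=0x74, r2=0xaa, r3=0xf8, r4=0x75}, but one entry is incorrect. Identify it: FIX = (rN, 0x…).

[0] flags=0011 → (cmp)
[1] flags=0011 LT?T → r1=0xdc
[2] flags=0011 LT?T → r1=0x61
[3] flags=1001 → (cmp)
[4] flags=1001 VS?T → r4=0x75
[5] flags=1001 LT?F → skip
[6] flags=1001 NE?T → r1=0x97

FIX = (r1, 0x97)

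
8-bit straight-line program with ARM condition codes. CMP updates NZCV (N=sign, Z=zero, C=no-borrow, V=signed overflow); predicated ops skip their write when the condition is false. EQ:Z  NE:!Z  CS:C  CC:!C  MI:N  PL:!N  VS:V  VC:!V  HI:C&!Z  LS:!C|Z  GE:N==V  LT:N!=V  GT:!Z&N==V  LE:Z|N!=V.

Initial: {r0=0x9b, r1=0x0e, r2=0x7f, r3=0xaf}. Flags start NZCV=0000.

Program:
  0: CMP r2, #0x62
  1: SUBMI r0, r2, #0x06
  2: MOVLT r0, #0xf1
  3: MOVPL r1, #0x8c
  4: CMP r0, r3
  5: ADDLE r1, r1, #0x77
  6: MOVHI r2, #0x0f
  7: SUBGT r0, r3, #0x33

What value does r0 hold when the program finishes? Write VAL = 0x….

0: ✓ CMP  NZCV=0010
1: · SUBMI
2: · MOVLT
3: ✓ MOVPL  r1←0x8c
4: ✓ CMP  NZCV=1000
5: ✓ ADDLE  r1←0x03
6: · MOVHI
7: · SUBGT

VAL = 0x9b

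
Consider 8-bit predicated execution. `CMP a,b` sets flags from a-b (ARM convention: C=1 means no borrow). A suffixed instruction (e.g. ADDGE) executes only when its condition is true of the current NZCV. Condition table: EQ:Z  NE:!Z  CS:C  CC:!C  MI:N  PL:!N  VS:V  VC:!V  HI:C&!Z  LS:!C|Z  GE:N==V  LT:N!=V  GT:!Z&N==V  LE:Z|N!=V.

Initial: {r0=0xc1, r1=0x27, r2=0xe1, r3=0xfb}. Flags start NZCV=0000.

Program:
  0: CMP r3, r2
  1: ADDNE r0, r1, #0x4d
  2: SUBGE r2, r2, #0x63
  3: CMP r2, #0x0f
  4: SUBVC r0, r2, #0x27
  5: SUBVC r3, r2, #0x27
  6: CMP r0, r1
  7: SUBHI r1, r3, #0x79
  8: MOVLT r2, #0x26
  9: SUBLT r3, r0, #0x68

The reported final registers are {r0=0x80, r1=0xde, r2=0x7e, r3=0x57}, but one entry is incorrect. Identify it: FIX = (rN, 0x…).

0: ✓ CMP  NZCV=0010
1: ✓ ADDNE  r0←0x74
2: ✓ SUBGE  r2←0x7e
3: ✓ CMP  NZCV=0010
4: ✓ SUBVC  r0←0x57
5: ✓ SUBVC  r3←0x57
6: ✓ CMP  NZCV=0010
7: ✓ SUBHI  r1←0xde
8: · MOVLT
9: · SUBLT

FIX = (r0, 0x57)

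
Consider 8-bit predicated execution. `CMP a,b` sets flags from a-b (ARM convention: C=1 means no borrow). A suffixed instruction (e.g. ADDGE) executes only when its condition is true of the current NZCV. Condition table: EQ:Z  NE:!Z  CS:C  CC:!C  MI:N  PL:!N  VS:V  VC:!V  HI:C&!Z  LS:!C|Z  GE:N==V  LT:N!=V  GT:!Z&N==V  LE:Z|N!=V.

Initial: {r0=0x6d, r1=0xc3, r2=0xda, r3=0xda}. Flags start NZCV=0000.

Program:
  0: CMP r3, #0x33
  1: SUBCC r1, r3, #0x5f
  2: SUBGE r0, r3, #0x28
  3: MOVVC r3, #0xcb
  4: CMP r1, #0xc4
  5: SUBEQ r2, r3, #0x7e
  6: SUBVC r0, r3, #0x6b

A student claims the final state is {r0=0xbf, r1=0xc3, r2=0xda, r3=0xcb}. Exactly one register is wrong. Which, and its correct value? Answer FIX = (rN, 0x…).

[0] flags=1010 → (cmp)
[1] flags=1010 CC?F → skip
[2] flags=1010 GE?F → skip
[3] flags=1010 VC?T → r3=0xcb
[4] flags=1000 → (cmp)
[5] flags=1000 EQ?F → skip
[6] flags=1000 VC?T → r0=0x60

FIX = (r0, 0x60)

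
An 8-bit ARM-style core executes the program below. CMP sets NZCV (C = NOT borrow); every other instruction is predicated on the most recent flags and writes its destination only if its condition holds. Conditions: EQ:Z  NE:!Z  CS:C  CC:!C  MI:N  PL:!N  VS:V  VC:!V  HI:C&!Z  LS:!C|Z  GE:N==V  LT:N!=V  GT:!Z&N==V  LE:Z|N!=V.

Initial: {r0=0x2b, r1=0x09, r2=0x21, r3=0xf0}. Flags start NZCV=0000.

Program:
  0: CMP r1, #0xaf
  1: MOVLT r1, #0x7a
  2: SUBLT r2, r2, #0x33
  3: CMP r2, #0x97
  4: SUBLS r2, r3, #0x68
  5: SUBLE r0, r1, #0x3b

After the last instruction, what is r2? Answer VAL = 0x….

[0] flags=0000 → (cmp)
[1] flags=0000 LT?F → skip
[2] flags=0000 LT?F → skip
[3] flags=1001 → (cmp)
[4] flags=1001 LS?T → r2=0x88
[5] flags=1001 LE?F → skip

VAL = 0x88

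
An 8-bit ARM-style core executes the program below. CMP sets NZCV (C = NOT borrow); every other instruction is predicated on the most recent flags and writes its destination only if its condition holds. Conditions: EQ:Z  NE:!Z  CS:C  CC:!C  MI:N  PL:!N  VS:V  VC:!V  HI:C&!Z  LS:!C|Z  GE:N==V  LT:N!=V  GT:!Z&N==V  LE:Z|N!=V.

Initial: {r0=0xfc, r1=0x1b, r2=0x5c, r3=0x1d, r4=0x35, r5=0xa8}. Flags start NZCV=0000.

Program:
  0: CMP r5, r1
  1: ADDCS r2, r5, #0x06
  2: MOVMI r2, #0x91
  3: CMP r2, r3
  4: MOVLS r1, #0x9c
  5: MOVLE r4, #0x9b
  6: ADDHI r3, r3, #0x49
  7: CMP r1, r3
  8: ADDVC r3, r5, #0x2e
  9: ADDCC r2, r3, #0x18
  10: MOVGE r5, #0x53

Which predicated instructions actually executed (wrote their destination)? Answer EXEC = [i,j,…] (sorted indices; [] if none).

[0] flags=1010 → (cmp)
[1] flags=1010 CS?T → r2=0xae
[2] flags=1010 MI?T → r2=0x91
[3] flags=0011 → (cmp)
[4] flags=0011 LS?F → skip
[5] flags=0011 LE?T → r4=0x9b
[6] flags=0011 HI?T → r3=0x66
[7] flags=1000 → (cmp)
[8] flags=1000 VC?T → r3=0xd6
[9] flags=1000 CC?T → r2=0xee
[10] flags=1000 GE?F → skip

EXEC = [1,2,5,6,8,9]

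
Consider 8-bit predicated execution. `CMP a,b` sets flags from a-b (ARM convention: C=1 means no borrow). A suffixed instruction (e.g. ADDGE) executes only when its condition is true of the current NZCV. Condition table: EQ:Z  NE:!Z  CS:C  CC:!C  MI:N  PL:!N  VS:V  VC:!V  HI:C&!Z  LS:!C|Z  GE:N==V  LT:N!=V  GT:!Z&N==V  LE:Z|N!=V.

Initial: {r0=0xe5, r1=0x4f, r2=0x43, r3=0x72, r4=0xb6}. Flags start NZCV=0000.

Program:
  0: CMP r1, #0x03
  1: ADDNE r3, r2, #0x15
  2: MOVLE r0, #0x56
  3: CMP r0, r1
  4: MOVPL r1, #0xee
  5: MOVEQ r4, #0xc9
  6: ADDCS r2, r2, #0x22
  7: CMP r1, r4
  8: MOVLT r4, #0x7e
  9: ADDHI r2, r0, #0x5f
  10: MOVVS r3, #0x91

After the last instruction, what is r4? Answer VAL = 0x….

0: ✓ CMP  NZCV=0010
1: ✓ ADDNE  r3←0x58
2: · MOVLE
3: ✓ CMP  NZCV=1010
4: · MOVPL
5: · MOVEQ
6: ✓ ADDCS  r2←0x65
7: ✓ CMP  NZCV=1001
8: · MOVLT
9: · ADDHI
10: ✓ MOVVS  r3←0x91

VAL = 0xb6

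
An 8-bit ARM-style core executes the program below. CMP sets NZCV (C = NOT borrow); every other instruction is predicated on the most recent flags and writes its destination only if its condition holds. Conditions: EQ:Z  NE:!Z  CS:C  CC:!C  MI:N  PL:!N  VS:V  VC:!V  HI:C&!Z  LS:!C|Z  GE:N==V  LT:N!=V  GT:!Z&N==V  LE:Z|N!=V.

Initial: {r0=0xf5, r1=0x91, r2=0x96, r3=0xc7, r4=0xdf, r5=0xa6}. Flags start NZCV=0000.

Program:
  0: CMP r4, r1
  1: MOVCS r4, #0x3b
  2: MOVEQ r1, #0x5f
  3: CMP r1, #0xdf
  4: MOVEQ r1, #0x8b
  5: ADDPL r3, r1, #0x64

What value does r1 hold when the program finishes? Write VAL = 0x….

[0] flags=0010 → (cmp)
[1] flags=0010 CS?T → r4=0x3b
[2] flags=0010 EQ?F → skip
[3] flags=1000 → (cmp)
[4] flags=1000 EQ?F → skip
[5] flags=1000 PL?F → skip

VAL = 0x91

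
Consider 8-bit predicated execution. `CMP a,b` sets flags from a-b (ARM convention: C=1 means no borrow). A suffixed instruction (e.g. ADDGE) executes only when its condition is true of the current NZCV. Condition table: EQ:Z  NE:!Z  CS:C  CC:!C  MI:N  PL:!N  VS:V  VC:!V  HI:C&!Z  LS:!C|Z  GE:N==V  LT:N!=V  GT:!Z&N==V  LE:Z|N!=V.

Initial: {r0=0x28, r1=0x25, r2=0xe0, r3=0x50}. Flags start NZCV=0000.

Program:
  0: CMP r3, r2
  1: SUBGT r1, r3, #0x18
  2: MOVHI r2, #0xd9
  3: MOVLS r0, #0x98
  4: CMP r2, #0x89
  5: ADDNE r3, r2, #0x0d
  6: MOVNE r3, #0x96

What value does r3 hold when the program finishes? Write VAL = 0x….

0: ✓ CMP  NZCV=0000
1: ✓ SUBGT  r1←0x38
2: · MOVHI
3: ✓ MOVLS  r0←0x98
4: ✓ CMP  NZCV=0010
5: ✓ ADDNE  r3←0xed
6: ✓ MOVNE  r3←0x96

VAL = 0x96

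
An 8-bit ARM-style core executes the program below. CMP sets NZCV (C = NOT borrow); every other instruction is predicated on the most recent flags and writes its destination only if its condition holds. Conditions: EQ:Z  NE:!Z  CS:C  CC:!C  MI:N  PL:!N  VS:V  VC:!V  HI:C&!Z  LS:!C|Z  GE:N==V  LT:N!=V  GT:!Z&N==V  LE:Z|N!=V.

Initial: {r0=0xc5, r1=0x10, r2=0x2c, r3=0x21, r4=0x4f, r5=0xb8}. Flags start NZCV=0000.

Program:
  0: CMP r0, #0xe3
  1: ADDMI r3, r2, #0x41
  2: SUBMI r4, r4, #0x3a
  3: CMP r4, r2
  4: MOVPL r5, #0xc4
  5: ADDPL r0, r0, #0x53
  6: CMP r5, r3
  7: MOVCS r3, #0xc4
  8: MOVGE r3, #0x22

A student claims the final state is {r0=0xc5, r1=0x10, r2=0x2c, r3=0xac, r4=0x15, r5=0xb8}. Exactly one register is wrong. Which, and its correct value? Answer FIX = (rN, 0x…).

[0] flags=1000 → (cmp)
[1] flags=1000 MI?T → r3=0x6d
[2] flags=1000 MI?T → r4=0x15
[3] flags=1000 → (cmp)
[4] flags=1000 PL?F → skip
[5] flags=1000 PL?F → skip
[6] flags=0011 → (cmp)
[7] flags=0011 CS?T → r3=0xc4
[8] flags=0011 GE?F → skip

FIX = (r3, 0xc4)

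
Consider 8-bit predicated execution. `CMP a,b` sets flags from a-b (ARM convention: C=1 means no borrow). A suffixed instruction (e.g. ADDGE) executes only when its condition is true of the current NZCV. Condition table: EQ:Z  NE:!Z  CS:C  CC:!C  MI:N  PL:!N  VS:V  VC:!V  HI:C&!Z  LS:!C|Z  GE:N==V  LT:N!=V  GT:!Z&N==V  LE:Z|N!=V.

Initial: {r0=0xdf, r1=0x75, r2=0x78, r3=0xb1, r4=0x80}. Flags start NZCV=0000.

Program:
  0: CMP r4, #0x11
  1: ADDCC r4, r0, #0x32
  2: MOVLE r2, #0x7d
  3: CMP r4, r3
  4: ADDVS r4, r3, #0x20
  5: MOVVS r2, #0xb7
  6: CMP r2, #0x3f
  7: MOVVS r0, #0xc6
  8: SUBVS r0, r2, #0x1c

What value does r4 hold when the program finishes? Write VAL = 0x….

VAL = 0x80

0: ✓ CMP  NZCV=0011
1: · ADDCC
2: ✓ MOVLE  r2←0x7d
3: ✓ CMP  NZCV=1000
4: · ADDVS
5: · MOVVS
6: ✓ CMP  NZCV=0010
7: · MOVVS
8: · SUBVS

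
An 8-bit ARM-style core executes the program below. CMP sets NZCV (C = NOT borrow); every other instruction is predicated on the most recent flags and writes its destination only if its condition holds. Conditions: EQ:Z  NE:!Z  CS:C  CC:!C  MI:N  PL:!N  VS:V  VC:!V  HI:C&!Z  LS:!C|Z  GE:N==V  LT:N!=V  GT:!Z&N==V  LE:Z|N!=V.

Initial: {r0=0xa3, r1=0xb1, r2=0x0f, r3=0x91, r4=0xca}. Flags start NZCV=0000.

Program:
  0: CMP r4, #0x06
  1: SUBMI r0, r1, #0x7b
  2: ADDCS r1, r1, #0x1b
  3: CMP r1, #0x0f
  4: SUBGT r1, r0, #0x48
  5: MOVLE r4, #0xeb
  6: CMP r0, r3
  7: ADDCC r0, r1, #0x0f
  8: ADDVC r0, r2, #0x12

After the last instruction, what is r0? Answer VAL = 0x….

0: ✓ CMP  NZCV=1010
1: ✓ SUBMI  r0←0x36
2: ✓ ADDCS  r1←0xcc
3: ✓ CMP  NZCV=1010
4: · SUBGT
5: ✓ MOVLE  r4←0xeb
6: ✓ CMP  NZCV=1001
7: ✓ ADDCC  r0←0xdb
8: · ADDVC

VAL = 0xdb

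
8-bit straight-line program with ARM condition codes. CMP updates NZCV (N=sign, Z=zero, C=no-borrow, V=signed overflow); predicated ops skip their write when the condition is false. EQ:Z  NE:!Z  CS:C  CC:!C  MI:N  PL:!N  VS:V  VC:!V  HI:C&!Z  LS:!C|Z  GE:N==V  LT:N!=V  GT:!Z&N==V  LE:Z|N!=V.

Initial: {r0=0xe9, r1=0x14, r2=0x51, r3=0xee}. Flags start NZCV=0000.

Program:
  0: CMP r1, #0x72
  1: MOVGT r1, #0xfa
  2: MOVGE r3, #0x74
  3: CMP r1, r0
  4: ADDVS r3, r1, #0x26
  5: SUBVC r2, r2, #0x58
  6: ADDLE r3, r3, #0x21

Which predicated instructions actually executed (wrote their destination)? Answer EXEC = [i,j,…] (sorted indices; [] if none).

EXEC = [5]

[0] flags=1000 → (cmp)
[1] flags=1000 GT?F → skip
[2] flags=1000 GE?F → skip
[3] flags=0000 → (cmp)
[4] flags=0000 VS?F → skip
[5] flags=0000 VC?T → r2=0xf9
[6] flags=0000 LE?F → skip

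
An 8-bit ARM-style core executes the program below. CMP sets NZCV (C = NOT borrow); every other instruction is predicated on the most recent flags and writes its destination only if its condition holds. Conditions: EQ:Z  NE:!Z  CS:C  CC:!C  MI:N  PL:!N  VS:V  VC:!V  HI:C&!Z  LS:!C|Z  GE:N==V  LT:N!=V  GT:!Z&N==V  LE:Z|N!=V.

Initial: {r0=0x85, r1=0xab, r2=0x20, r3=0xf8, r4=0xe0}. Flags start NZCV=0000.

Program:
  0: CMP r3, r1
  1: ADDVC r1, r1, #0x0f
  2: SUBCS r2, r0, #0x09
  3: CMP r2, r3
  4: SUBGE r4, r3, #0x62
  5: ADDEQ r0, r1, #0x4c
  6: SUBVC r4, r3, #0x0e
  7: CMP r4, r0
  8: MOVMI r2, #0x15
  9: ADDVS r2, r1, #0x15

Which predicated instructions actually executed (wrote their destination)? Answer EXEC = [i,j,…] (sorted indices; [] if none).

EXEC = [1,2,4]

0: ✓ CMP  NZCV=0010
1: ✓ ADDVC  r1←0xba
2: ✓ SUBCS  r2←0x7c
3: ✓ CMP  NZCV=1001
4: ✓ SUBGE  r4←0x96
5: · ADDEQ
6: · SUBVC
7: ✓ CMP  NZCV=0010
8: · MOVMI
9: · ADDVS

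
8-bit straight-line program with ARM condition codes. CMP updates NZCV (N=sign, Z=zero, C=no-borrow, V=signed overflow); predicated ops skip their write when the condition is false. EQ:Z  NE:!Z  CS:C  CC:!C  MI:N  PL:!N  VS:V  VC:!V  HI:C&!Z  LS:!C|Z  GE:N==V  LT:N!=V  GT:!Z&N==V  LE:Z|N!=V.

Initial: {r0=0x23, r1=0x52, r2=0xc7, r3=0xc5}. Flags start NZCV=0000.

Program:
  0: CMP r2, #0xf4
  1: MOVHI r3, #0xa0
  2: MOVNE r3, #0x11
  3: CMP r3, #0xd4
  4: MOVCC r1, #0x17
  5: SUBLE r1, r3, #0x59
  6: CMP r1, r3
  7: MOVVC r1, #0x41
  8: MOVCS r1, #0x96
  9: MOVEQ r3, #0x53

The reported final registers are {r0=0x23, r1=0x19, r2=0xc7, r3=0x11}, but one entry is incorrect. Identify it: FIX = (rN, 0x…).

FIX = (r1, 0x96)

[0] flags=1000 → (cmp)
[1] flags=1000 HI?F → skip
[2] flags=1000 NE?T → r3=0x11
[3] flags=0000 → (cmp)
[4] flags=0000 CC?T → r1=0x17
[5] flags=0000 LE?F → skip
[6] flags=0010 → (cmp)
[7] flags=0010 VC?T → r1=0x41
[8] flags=0010 CS?T → r1=0x96
[9] flags=0010 EQ?F → skip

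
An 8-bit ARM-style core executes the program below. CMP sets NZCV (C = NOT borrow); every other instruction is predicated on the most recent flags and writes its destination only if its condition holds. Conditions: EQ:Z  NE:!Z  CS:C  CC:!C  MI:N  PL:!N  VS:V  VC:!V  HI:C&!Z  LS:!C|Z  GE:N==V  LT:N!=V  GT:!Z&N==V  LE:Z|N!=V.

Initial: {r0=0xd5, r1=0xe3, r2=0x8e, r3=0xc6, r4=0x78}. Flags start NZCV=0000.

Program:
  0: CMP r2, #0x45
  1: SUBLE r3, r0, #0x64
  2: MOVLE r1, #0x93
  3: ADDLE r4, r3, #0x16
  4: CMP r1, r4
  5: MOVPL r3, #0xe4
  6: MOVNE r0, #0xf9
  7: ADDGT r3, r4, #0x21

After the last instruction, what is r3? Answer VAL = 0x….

VAL = 0xa8

0: ✓ CMP  NZCV=0011
1: ✓ SUBLE  r3←0x71
2: ✓ MOVLE  r1←0x93
3: ✓ ADDLE  r4←0x87
4: ✓ CMP  NZCV=0010
5: ✓ MOVPL  r3←0xe4
6: ✓ MOVNE  r0←0xf9
7: ✓ ADDGT  r3←0xa8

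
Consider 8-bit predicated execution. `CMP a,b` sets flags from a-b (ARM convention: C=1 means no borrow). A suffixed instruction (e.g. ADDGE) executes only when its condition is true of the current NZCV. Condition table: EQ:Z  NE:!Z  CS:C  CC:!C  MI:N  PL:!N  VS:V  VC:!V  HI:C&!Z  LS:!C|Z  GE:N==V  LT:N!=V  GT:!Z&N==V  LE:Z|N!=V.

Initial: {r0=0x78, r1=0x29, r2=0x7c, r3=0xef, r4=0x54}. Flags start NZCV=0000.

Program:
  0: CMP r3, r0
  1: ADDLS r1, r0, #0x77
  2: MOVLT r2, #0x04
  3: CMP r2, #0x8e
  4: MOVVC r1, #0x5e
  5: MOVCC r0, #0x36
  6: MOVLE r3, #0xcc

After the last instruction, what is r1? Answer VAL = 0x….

VAL = 0x5e

0: ✓ CMP  NZCV=0011
1: · ADDLS
2: ✓ MOVLT  r2←0x04
3: ✓ CMP  NZCV=0000
4: ✓ MOVVC  r1←0x5e
5: ✓ MOVCC  r0←0x36
6: · MOVLE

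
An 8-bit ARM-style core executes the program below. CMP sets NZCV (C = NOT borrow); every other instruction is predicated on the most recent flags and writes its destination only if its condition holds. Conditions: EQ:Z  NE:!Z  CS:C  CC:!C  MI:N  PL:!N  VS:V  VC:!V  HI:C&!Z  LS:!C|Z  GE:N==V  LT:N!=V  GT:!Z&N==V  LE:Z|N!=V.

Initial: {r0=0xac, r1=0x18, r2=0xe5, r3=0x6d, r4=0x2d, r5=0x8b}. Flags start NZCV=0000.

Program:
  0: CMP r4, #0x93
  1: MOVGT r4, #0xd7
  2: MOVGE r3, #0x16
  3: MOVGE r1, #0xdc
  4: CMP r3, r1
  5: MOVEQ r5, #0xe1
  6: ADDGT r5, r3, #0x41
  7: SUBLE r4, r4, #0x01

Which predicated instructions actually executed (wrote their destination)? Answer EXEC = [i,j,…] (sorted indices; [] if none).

EXEC = [1,2,3,6]

[0] flags=1001 → (cmp)
[1] flags=1001 GT?T → r4=0xd7
[2] flags=1001 GE?T → r3=0x16
[3] flags=1001 GE?T → r1=0xdc
[4] flags=0000 → (cmp)
[5] flags=0000 EQ?F → skip
[6] flags=0000 GT?T → r5=0x57
[7] flags=0000 LE?F → skip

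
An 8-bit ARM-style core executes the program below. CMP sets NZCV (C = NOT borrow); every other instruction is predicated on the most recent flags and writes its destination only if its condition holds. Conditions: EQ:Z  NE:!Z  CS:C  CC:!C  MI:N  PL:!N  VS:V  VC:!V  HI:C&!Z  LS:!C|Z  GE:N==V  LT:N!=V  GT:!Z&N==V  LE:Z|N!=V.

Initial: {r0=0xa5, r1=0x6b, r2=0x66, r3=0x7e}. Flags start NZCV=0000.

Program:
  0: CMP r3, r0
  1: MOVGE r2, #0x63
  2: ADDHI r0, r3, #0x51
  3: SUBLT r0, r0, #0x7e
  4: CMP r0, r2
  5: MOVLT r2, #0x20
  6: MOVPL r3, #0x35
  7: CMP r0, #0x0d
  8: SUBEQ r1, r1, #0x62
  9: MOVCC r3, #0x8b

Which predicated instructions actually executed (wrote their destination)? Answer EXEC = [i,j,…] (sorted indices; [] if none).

[0] flags=1001 → (cmp)
[1] flags=1001 GE?T → r2=0x63
[2] flags=1001 HI?F → skip
[3] flags=1001 LT?F → skip
[4] flags=0011 → (cmp)
[5] flags=0011 LT?T → r2=0x20
[6] flags=0011 PL?T → r3=0x35
[7] flags=1010 → (cmp)
[8] flags=1010 EQ?F → skip
[9] flags=1010 CC?F → skip

EXEC = [1,5,6]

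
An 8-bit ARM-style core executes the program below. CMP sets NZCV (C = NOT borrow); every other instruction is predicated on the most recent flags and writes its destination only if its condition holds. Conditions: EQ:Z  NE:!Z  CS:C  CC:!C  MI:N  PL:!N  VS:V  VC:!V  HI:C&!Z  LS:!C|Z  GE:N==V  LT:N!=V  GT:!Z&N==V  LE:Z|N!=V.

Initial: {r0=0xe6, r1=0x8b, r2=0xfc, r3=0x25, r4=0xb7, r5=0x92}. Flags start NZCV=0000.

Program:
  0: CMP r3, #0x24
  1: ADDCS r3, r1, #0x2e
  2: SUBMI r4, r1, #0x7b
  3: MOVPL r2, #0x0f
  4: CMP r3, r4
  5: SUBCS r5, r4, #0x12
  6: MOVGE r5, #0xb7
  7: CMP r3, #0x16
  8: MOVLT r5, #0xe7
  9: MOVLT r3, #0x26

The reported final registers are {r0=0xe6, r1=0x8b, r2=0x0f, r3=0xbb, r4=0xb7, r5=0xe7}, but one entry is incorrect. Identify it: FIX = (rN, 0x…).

[0] flags=0010 → (cmp)
[1] flags=0010 CS?T → r3=0xb9
[2] flags=0010 MI?F → skip
[3] flags=0010 PL?T → r2=0x0f
[4] flags=0010 → (cmp)
[5] flags=0010 CS?T → r5=0xa5
[6] flags=0010 GE?T → r5=0xb7
[7] flags=1010 → (cmp)
[8] flags=1010 LT?T → r5=0xe7
[9] flags=1010 LT?T → r3=0x26

FIX = (r3, 0x26)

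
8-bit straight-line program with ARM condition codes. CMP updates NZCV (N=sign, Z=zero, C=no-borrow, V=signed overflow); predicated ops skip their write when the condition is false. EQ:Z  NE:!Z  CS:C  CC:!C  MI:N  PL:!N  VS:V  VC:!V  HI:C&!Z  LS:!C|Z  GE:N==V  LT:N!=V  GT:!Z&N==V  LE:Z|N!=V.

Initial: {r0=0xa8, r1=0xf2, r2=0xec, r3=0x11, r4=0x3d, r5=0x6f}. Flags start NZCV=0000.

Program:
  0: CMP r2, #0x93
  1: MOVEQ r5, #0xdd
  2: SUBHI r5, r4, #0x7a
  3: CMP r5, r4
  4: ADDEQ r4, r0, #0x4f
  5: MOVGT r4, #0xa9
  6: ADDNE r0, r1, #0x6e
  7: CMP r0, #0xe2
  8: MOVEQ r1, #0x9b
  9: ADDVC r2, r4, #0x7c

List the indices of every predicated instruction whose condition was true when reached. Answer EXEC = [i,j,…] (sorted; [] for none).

EXEC = [2,6,9]

0: ✓ CMP  NZCV=0010
1: · MOVEQ
2: ✓ SUBHI  r5←0xc3
3: ✓ CMP  NZCV=1010
4: · ADDEQ
5: · MOVGT
6: ✓ ADDNE  r0←0x60
7: ✓ CMP  NZCV=0000
8: · MOVEQ
9: ✓ ADDVC  r2←0xb9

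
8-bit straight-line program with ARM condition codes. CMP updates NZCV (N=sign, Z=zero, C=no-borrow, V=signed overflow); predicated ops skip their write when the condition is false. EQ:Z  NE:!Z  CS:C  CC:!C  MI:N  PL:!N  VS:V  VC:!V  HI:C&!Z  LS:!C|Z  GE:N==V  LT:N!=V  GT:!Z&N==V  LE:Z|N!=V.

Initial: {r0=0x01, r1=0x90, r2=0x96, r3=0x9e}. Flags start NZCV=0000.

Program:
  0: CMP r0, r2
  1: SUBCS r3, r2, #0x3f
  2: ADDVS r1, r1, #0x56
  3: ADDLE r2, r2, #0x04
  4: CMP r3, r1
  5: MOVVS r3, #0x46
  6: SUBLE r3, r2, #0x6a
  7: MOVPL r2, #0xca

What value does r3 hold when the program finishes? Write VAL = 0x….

0: ✓ CMP  NZCV=0000
1: · SUBCS
2: · ADDVS
3: · ADDLE
4: ✓ CMP  NZCV=0010
5: · MOVVS
6: · SUBLE
7: ✓ MOVPL  r2←0xca

VAL = 0x9e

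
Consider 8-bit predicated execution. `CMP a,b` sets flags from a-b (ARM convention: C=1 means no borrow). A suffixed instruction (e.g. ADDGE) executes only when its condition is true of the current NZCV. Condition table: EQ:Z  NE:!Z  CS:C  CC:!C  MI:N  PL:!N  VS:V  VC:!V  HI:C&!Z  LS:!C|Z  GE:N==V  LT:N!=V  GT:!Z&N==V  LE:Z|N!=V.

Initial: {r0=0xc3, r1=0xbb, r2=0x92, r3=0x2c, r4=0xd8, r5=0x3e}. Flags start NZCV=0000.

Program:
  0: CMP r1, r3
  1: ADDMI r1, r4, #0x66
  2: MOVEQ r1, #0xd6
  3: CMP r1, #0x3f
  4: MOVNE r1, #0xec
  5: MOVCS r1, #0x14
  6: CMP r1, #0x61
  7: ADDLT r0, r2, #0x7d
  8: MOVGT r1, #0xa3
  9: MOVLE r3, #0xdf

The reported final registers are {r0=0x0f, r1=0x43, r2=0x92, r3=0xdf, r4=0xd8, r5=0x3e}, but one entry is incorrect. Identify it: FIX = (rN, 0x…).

0: ✓ CMP  NZCV=1010
1: ✓ ADDMI  r1←0x3e
2: · MOVEQ
3: ✓ CMP  NZCV=1000
4: ✓ MOVNE  r1←0xec
5: · MOVCS
6: ✓ CMP  NZCV=1010
7: ✓ ADDLT  r0←0x0f
8: · MOVGT
9: ✓ MOVLE  r3←0xdf

FIX = (r1, 0xec)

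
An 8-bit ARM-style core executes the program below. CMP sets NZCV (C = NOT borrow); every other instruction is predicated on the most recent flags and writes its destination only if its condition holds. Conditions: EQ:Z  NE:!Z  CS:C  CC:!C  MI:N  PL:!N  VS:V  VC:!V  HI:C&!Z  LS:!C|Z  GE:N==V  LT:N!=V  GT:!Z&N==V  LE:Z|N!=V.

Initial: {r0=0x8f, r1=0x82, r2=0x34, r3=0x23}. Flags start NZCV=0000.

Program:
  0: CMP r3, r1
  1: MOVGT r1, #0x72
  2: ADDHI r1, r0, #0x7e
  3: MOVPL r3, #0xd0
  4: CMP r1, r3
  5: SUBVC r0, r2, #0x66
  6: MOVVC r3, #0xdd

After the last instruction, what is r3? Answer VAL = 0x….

VAL = 0xdd

0: ✓ CMP  NZCV=1001
1: ✓ MOVGT  r1←0x72
2: · ADDHI
3: · MOVPL
4: ✓ CMP  NZCV=0010
5: ✓ SUBVC  r0←0xce
6: ✓ MOVVC  r3←0xdd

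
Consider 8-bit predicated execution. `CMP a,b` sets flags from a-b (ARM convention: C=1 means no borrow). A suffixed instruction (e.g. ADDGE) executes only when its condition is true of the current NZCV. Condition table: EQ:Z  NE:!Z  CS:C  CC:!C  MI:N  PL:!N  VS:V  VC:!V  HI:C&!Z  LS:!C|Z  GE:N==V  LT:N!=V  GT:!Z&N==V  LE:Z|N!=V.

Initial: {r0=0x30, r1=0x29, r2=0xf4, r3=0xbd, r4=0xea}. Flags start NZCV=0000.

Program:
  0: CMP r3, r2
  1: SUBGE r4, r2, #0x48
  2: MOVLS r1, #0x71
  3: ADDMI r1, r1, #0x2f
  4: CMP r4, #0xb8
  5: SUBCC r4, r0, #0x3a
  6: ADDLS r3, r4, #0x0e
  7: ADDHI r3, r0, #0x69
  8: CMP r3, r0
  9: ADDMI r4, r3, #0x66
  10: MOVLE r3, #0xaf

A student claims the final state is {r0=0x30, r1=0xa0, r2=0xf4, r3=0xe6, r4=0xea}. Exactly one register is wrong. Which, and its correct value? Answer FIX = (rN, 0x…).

FIX = (r3, 0xaf)

0: ✓ CMP  NZCV=1000
1: · SUBGE
2: ✓ MOVLS  r1←0x71
3: ✓ ADDMI  r1←0xa0
4: ✓ CMP  NZCV=0010
5: · SUBCC
6: · ADDLS
7: ✓ ADDHI  r3←0x99
8: ✓ CMP  NZCV=0011
9: · ADDMI
10: ✓ MOVLE  r3←0xaf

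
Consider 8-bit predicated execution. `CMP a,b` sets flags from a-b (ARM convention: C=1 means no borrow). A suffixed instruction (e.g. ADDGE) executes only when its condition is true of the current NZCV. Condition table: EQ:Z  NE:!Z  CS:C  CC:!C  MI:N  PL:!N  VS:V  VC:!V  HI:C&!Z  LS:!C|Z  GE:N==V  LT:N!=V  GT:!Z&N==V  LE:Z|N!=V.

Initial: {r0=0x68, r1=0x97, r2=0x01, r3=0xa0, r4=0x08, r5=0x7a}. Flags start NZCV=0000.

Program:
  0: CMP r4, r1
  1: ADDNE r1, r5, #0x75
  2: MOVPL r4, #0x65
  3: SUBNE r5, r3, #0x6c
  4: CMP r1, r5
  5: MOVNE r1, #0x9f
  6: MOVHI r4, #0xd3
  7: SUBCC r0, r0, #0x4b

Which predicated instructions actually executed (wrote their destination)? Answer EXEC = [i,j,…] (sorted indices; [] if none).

EXEC = [1,2,3,5,6]

[0] flags=0000 → (cmp)
[1] flags=0000 NE?T → r1=0xef
[2] flags=0000 PL?T → r4=0x65
[3] flags=0000 NE?T → r5=0x34
[4] flags=1010 → (cmp)
[5] flags=1010 NE?T → r1=0x9f
[6] flags=1010 HI?T → r4=0xd3
[7] flags=1010 CC?F → skip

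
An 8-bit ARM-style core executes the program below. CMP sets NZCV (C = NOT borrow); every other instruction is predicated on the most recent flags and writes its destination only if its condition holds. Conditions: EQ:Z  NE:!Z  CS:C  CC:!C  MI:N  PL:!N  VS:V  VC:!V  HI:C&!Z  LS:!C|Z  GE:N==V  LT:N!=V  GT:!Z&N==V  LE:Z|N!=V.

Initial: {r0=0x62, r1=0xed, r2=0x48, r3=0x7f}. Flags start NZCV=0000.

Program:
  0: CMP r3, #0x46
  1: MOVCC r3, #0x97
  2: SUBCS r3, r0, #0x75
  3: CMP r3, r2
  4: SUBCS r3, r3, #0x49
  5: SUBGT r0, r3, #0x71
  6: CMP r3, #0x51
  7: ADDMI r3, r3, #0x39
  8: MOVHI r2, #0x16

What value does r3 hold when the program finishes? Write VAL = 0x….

0: ✓ CMP  NZCV=0010
1: · MOVCC
2: ✓ SUBCS  r3←0xed
3: ✓ CMP  NZCV=1010
4: ✓ SUBCS  r3←0xa4
5: · SUBGT
6: ✓ CMP  NZCV=0011
7: · ADDMI
8: ✓ MOVHI  r2←0x16

VAL = 0xa4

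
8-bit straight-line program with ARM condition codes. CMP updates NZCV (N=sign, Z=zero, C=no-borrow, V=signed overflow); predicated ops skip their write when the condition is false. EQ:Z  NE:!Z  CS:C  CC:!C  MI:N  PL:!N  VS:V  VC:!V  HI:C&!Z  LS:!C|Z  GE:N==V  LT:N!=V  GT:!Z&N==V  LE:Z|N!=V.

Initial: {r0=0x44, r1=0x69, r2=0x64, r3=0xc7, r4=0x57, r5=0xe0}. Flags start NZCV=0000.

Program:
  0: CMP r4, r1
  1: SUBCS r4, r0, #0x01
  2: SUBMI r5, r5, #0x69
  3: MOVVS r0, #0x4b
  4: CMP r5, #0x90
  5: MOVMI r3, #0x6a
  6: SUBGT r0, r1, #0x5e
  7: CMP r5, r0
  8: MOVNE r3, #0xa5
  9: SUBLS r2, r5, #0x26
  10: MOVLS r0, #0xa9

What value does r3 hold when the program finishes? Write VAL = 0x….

VAL = 0xa5

[0] flags=1000 → (cmp)
[1] flags=1000 CS?F → skip
[2] flags=1000 MI?T → r5=0x77
[3] flags=1000 VS?F → skip
[4] flags=1001 → (cmp)
[5] flags=1001 MI?T → r3=0x6a
[6] flags=1001 GT?T → r0=0x0b
[7] flags=0010 → (cmp)
[8] flags=0010 NE?T → r3=0xa5
[9] flags=0010 LS?F → skip
[10] flags=0010 LS?F → skip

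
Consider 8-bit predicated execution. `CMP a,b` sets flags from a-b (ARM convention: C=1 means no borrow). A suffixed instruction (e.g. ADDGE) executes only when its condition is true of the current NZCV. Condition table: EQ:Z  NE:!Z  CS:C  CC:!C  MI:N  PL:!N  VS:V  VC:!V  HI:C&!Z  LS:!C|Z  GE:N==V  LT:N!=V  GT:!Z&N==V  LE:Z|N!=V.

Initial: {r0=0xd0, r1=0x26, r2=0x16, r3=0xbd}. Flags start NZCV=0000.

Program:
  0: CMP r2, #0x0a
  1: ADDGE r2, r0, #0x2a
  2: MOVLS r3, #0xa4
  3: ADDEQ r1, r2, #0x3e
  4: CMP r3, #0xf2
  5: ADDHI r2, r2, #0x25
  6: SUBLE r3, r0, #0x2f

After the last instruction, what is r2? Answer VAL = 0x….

VAL = 0xfa

0: ✓ CMP  NZCV=0010
1: ✓ ADDGE  r2←0xfa
2: · MOVLS
3: · ADDEQ
4: ✓ CMP  NZCV=1000
5: · ADDHI
6: ✓ SUBLE  r3←0xa1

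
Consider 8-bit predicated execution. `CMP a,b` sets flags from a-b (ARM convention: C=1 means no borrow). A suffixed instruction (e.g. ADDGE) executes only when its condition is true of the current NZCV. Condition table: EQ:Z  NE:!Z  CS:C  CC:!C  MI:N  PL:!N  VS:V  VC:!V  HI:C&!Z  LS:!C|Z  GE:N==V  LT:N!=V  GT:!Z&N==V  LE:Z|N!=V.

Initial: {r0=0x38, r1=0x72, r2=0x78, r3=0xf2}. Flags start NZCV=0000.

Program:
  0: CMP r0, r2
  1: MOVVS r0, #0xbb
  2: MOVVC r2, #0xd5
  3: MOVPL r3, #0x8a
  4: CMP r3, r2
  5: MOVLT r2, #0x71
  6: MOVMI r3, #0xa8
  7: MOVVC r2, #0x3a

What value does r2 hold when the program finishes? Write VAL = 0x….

[0] flags=1000 → (cmp)
[1] flags=1000 VS?F → skip
[2] flags=1000 VC?T → r2=0xd5
[3] flags=1000 PL?F → skip
[4] flags=0010 → (cmp)
[5] flags=0010 LT?F → skip
[6] flags=0010 MI?F → skip
[7] flags=0010 VC?T → r2=0x3a

VAL = 0x3a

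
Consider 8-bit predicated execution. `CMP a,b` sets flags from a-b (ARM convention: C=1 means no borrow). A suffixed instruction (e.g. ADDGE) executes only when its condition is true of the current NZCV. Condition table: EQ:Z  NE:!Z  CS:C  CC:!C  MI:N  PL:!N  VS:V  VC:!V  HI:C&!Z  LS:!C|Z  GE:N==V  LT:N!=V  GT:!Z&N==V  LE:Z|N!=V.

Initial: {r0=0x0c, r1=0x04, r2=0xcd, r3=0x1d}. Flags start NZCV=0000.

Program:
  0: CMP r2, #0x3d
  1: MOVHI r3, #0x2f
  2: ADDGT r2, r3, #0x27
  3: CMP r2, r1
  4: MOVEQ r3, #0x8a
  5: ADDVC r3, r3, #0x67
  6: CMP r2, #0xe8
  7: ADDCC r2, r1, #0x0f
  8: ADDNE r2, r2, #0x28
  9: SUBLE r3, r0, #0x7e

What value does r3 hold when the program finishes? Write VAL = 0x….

VAL = 0x8e

[0] flags=1010 → (cmp)
[1] flags=1010 HI?T → r3=0x2f
[2] flags=1010 GT?F → skip
[3] flags=1010 → (cmp)
[4] flags=1010 EQ?F → skip
[5] flags=1010 VC?T → r3=0x96
[6] flags=1000 → (cmp)
[7] flags=1000 CC?T → r2=0x13
[8] flags=1000 NE?T → r2=0x3b
[9] flags=1000 LE?T → r3=0x8e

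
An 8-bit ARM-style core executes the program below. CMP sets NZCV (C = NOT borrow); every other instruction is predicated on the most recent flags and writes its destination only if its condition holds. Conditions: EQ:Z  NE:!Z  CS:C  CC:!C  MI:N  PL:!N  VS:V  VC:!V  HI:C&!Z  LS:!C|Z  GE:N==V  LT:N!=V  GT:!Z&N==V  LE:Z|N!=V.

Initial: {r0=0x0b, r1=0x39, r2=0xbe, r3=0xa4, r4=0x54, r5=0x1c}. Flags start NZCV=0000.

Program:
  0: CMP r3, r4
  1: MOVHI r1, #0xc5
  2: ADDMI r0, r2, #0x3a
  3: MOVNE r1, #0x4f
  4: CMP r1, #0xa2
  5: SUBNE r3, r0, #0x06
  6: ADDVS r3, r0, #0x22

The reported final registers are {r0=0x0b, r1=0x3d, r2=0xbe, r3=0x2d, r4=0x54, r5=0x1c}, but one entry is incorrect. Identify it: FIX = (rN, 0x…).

FIX = (r1, 0x4f)

0: ✓ CMP  NZCV=0011
1: ✓ MOVHI  r1←0xc5
2: · ADDMI
3: ✓ MOVNE  r1←0x4f
4: ✓ CMP  NZCV=1001
5: ✓ SUBNE  r3←0x05
6: ✓ ADDVS  r3←0x2d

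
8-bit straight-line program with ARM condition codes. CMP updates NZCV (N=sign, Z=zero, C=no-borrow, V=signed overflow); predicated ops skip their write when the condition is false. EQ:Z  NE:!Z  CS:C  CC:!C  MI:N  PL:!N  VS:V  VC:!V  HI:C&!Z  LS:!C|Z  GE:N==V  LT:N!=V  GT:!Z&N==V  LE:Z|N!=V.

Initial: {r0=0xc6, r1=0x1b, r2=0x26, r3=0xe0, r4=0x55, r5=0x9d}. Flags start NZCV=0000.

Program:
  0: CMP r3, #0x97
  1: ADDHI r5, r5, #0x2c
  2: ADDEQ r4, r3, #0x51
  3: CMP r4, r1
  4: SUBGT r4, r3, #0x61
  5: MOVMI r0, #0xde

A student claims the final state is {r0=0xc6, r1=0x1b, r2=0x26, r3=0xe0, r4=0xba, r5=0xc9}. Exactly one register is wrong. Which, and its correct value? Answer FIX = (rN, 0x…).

FIX = (r4, 0x7f)

0: ✓ CMP  NZCV=0010
1: ✓ ADDHI  r5←0xc9
2: · ADDEQ
3: ✓ CMP  NZCV=0010
4: ✓ SUBGT  r4←0x7f
5: · MOVMI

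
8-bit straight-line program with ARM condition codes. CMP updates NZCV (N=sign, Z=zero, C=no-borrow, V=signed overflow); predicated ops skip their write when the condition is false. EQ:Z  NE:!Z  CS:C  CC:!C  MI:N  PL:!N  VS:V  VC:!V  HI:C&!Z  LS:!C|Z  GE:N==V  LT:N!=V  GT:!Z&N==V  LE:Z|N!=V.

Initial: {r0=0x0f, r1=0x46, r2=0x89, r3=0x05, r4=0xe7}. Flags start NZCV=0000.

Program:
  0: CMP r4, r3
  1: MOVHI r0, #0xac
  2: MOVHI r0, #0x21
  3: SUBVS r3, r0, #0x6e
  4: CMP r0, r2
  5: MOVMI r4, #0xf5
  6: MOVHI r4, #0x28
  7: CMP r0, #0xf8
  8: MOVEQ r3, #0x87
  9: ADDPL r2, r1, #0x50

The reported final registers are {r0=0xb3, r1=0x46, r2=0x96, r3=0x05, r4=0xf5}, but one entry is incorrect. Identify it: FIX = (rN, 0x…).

[0] flags=1010 → (cmp)
[1] flags=1010 HI?T → r0=0xac
[2] flags=1010 HI?T → r0=0x21
[3] flags=1010 VS?F → skip
[4] flags=1001 → (cmp)
[5] flags=1001 MI?T → r4=0xf5
[6] flags=1001 HI?F → skip
[7] flags=0000 → (cmp)
[8] flags=0000 EQ?F → skip
[9] flags=0000 PL?T → r2=0x96

FIX = (r0, 0x21)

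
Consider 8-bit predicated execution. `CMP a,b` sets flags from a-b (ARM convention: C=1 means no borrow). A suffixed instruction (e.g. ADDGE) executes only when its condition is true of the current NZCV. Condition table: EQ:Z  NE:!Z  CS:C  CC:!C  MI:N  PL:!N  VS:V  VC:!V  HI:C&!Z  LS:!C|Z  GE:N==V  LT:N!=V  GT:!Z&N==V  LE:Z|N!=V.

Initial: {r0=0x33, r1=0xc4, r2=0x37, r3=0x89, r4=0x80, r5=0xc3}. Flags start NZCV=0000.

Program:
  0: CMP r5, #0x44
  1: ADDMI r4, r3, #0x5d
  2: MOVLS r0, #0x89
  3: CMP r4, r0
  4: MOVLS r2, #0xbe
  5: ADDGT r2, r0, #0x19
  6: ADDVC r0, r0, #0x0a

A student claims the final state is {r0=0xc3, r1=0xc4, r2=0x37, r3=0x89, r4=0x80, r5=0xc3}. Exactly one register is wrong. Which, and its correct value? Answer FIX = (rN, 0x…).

[0] flags=0011 → (cmp)
[1] flags=0011 MI?F → skip
[2] flags=0011 LS?F → skip
[3] flags=0011 → (cmp)
[4] flags=0011 LS?F → skip
[5] flags=0011 GT?F → skip
[6] flags=0011 VC?F → skip

FIX = (r0, 0x33)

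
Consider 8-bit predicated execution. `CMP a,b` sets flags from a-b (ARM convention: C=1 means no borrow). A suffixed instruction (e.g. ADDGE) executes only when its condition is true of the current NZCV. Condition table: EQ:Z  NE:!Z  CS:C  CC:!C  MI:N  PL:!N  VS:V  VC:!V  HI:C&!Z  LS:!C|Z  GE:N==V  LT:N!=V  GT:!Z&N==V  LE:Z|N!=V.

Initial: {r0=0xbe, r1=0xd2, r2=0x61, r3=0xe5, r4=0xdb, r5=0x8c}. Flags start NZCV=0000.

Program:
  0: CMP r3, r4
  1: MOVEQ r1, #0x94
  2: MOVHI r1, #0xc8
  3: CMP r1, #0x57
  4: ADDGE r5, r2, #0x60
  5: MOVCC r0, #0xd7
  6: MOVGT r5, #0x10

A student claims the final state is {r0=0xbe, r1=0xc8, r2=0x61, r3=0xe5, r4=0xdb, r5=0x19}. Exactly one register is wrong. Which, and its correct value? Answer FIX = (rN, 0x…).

FIX = (r5, 0x8c)

[0] flags=0010 → (cmp)
[1] flags=0010 EQ?F → skip
[2] flags=0010 HI?T → r1=0xc8
[3] flags=0011 → (cmp)
[4] flags=0011 GE?F → skip
[5] flags=0011 CC?F → skip
[6] flags=0011 GT?F → skip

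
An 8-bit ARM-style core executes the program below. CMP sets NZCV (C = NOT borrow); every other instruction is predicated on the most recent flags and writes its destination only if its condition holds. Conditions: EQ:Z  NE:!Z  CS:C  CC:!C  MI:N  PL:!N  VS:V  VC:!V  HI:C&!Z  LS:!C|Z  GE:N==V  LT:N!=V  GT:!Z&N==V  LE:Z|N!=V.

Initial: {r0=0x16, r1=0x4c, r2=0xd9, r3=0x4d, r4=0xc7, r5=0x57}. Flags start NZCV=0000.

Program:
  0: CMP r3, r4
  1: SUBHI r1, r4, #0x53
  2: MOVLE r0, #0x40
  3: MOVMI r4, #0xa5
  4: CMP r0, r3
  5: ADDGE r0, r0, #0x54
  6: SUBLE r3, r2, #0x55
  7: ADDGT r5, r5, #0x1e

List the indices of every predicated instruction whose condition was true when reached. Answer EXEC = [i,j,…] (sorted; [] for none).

EXEC = [3,6]

[0] flags=1001 → (cmp)
[1] flags=1001 HI?F → skip
[2] flags=1001 LE?F → skip
[3] flags=1001 MI?T → r4=0xa5
[4] flags=1000 → (cmp)
[5] flags=1000 GE?F → skip
[6] flags=1000 LE?T → r3=0x84
[7] flags=1000 GT?F → skip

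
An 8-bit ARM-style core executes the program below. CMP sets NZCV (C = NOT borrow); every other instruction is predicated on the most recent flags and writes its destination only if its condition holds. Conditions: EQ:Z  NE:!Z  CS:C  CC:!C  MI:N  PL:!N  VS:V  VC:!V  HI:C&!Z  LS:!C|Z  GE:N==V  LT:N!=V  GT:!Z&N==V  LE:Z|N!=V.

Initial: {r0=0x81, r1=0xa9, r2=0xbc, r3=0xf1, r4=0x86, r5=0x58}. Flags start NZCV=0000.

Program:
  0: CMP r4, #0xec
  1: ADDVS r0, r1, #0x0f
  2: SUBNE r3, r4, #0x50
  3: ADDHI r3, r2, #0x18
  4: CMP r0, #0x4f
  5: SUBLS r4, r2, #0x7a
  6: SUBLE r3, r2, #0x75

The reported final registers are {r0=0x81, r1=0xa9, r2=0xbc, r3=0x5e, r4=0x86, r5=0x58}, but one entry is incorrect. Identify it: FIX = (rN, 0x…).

[0] flags=1000 → (cmp)
[1] flags=1000 VS?F → skip
[2] flags=1000 NE?T → r3=0x36
[3] flags=1000 HI?F → skip
[4] flags=0011 → (cmp)
[5] flags=0011 LS?F → skip
[6] flags=0011 LE?T → r3=0x47

FIX = (r3, 0x47)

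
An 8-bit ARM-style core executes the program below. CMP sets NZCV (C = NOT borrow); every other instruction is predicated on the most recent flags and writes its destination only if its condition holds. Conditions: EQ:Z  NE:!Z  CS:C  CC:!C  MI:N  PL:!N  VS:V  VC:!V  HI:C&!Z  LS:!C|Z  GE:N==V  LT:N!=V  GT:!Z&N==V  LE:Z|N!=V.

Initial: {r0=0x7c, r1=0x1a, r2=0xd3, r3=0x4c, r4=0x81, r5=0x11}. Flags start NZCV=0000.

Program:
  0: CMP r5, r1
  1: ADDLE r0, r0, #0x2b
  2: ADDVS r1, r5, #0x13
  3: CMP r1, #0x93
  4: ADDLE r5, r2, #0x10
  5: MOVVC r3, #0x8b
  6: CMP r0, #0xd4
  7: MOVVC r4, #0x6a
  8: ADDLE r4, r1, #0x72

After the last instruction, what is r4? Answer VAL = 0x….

VAL = 0x8c

0: ✓ CMP  NZCV=1000
1: ✓ ADDLE  r0←0xa7
2: · ADDVS
3: ✓ CMP  NZCV=1001
4: · ADDLE
5: · MOVVC
6: ✓ CMP  NZCV=1000
7: ✓ MOVVC  r4←0x6a
8: ✓ ADDLE  r4←0x8c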